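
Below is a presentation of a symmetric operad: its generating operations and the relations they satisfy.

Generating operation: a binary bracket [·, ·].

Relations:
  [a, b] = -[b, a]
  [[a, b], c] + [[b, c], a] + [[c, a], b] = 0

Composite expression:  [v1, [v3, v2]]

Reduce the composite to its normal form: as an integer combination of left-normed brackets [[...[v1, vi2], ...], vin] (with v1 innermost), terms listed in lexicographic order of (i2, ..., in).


-[[v1, v2], v3] + [[v1, v3], v2]

A multilinear Lie element is pinned by v1-initial words (v1 innermost).
Composite bracket: [v1, [v3, v2]]
Each bracket splits as ab - ba, giving 4 signed words (2^2 = 4).
The v1-initial words carry the normal form:
  sign of v1v2v3 is -1, so it contributes -[[v1, v2], v3]
  sign of v1v3v2 is +1, so it contributes +[[v1, v3], v2]


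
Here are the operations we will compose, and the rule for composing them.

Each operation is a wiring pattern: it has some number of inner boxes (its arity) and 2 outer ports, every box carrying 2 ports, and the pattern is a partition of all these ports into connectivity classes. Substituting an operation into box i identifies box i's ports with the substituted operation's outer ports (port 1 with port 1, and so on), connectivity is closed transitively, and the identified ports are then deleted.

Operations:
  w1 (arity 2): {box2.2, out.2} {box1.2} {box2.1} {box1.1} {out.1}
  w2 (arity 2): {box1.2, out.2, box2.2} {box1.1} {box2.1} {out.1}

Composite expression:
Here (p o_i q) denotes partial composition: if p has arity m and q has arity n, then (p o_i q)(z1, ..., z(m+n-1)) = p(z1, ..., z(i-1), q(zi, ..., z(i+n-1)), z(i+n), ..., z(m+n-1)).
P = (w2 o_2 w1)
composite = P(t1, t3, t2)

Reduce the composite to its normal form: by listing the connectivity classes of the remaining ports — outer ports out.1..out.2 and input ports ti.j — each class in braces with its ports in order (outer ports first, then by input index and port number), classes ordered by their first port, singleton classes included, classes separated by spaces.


Treat the ports identified at w2 as solder joints: merge, then drop.
through w1, on inputs (t3, t2): {out.1} {out.2, t2.2} {t2.1} {t3.1} {t3.2} (out.j = stage outer ports)
through w2, on inputs (t1, t3, t2): {out.1} {out.2, t1.2, t2.2} {t1.1} {t2.1} {t3.1} {t3.2} (out.j = stage outer ports)

{out.1} {out.2, t1.2, t2.2} {t1.1} {t2.1} {t3.1} {t3.2}


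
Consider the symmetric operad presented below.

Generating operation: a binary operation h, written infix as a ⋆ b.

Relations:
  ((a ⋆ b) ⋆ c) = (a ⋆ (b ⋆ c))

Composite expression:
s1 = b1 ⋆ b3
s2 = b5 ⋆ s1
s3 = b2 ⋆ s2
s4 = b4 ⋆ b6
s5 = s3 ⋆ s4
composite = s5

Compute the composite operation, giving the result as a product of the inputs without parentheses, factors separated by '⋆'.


Key point: h is associative — brackets drop, the b-order remains.
(b1 ⋆ b3) unparenthesizes to b1 ⋆ b3
(b5 ⋆ (b1 ⋆ b3)) unparenthesizes to b5 ⋆ b1 ⋆ b3
(b2 ⋆ (b5 ⋆ (b1 ⋆ b3))) unparenthesizes to b2 ⋆ b5 ⋆ b1 ⋆ b3
(b4 ⋆ b6) unparenthesizes to b4 ⋆ b6
((b2 ⋆ (b5 ⋆ (b1 ⋆ b3))) ⋆ (b4 ⋆ b6)) unparenthesizes to b2 ⋆ b5 ⋆ b1 ⋆ b3 ⋆ b4 ⋆ b6

b2 ⋆ b5 ⋆ b1 ⋆ b3 ⋆ b4 ⋆ b6


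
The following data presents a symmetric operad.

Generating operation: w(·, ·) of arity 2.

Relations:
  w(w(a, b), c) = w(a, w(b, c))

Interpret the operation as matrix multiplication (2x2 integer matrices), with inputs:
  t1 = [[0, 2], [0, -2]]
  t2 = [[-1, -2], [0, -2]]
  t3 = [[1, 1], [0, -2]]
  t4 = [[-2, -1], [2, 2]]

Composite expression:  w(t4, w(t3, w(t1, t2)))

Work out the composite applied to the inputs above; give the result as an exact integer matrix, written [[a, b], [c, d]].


w(t1, t2) = [[0, -4], [0, 4]]
w(t3, w(t1, t2)) = [[0, 0], [0, -8]]
w(t4, w(t3, w(t1, t2))) = [[0, 8], [0, -16]]

[[0, 8], [0, -16]]


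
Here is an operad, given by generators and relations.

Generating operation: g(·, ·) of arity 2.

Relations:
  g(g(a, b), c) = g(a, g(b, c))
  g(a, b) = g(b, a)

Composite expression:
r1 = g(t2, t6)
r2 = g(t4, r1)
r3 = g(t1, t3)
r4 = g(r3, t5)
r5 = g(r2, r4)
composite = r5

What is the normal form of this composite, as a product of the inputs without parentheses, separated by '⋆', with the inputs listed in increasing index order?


t1 ⋆ t2 ⋆ t3 ⋆ t4 ⋆ t5 ⋆ t6

Reordering under g is free, so list the t-inputs canonically.
g(t2, t6) unparenthesizes to t2 ⋆ t6
g(t4, g(t2, t6)) unparenthesizes to t4 ⋆ t2 ⋆ t6
g(t1, t3) unparenthesizes to t1 ⋆ t3
g(g(t1, t3), t5) unparenthesizes to t1 ⋆ t3 ⋆ t5
g(g(t4, g(t2, t6)), g(g(t1, t3), t5)) unparenthesizes to t4 ⋆ t2 ⋆ t6 ⋆ t1 ⋆ t3 ⋆ t5
the factors in increasing index order: t1 ⋆ t2 ⋆ t3 ⋆ t4 ⋆ t5 ⋆ t6


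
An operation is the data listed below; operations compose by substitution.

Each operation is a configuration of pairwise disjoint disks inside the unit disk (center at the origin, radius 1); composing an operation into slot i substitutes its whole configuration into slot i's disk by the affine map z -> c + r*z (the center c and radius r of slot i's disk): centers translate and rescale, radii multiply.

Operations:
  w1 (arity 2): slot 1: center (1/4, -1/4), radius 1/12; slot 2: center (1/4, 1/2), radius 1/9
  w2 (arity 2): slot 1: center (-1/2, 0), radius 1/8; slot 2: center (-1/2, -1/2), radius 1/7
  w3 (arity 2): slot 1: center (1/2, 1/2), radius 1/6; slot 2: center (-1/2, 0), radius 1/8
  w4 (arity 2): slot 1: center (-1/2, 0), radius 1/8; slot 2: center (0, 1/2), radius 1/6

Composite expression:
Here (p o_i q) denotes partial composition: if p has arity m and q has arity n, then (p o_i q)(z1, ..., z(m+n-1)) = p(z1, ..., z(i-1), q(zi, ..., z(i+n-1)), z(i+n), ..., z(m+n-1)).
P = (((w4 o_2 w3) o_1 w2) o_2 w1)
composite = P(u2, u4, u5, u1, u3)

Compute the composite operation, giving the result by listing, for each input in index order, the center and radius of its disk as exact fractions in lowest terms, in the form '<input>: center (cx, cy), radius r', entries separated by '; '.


u1: center (1/12, 7/12), radius 1/36; u2: center (-9/16, 0), radius 1/64; u3: center (-1/12, 1/2), radius 1/48; u4: center (-125/224, -15/224), radius 1/672; u5: center (-125/224, -3/56), radius 1/504

Nesting under w4 composes maps z -> c + r*z down each u-path.
u2: after 2 affine steps, its disk has center (-9/16, 0), radius 1/64
u4: after 3 affine steps, its disk has center (-125/224, -15/224), radius 1/672
u5: after 3 affine steps, its disk has center (-125/224, -3/56), radius 1/504
u1: after 2 affine steps, its disk has center (1/12, 7/12), radius 1/36
u3: after 2 affine steps, its disk has center (-1/12, 1/2), radius 1/48


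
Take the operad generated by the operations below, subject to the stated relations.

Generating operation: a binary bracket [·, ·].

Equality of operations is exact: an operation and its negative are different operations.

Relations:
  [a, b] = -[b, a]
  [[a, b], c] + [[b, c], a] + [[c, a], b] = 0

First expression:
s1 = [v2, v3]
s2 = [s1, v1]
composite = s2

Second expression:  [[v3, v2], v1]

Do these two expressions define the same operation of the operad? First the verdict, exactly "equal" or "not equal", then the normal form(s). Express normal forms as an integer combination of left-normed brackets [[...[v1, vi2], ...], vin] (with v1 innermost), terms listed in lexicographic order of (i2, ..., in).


The first expression reduces to -[[v1, v2], v3] + [[v1, v3], v2]
The second expression reduces to [[v1, v2], v3] - [[v1, v3], v2]
Different reductions; not equal.

not equal; first: -[[v1, v2], v3] + [[v1, v3], v2]; second: [[v1, v2], v3] - [[v1, v3], v2]


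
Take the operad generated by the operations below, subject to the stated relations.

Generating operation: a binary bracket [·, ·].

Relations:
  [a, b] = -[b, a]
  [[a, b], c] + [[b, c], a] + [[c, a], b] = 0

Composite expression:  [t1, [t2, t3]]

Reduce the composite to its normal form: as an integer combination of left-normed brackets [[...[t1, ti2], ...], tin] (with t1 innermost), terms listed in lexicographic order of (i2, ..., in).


Skip Jacobi rewriting: expand, keep t1-initial words, read off terms.
Composite bracket: [t1, [t2, t3]]
The bracket unfolds into 4 signed words via [a, b] = ab - ba (2^2 = 4).
Coefficients come from the t1-initial words:
  word t1t2t3 has sign +1, contributing +[[t1, t2], t3]
  word t1t3t2 has sign -1, contributing -[[t1, t3], t2]

[[t1, t2], t3] - [[t1, t3], t2]


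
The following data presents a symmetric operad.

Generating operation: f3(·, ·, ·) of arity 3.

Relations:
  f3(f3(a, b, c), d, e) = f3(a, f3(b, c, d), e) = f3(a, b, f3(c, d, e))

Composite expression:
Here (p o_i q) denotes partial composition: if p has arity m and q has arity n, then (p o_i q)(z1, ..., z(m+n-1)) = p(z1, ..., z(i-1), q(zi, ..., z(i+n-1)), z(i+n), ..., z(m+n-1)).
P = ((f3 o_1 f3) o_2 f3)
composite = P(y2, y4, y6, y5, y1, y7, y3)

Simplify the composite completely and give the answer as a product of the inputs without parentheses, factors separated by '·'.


y2 · y4 · y6 · y5 · y1 · y7 · y3

The f3-tree's shape is irrelevant; the y-reading-order decides.
f3(y4, y6, y5) reduces to y4 · y6 · y5
f3(y2, f3(y4, y6, y5), y1) reduces to y2 · y4 · y6 · y5 · y1
f3(f3(y2, f3(y4, y6, y5), y1), y7, y3) reduces to y2 · y4 · y6 · y5 · y1 · y7 · y3


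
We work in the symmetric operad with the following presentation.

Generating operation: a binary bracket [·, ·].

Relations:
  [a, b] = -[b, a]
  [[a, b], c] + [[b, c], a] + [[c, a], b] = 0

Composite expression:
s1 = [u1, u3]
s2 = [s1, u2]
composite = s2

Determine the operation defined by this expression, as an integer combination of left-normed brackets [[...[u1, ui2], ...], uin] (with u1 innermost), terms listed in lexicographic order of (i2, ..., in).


[[u1, u3], u2]


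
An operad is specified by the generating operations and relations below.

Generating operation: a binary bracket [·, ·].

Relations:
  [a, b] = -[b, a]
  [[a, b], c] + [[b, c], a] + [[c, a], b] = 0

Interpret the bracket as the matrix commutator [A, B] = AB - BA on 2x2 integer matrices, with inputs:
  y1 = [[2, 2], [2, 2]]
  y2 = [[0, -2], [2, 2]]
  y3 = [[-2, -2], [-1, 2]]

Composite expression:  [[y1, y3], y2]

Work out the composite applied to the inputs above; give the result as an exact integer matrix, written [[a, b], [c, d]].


[[0, 8], [8, 0]]

[y1, y3] = [[2, 8], [-8, -2]]
[[y1, y3], y2] = [[0, 8], [8, 0]]


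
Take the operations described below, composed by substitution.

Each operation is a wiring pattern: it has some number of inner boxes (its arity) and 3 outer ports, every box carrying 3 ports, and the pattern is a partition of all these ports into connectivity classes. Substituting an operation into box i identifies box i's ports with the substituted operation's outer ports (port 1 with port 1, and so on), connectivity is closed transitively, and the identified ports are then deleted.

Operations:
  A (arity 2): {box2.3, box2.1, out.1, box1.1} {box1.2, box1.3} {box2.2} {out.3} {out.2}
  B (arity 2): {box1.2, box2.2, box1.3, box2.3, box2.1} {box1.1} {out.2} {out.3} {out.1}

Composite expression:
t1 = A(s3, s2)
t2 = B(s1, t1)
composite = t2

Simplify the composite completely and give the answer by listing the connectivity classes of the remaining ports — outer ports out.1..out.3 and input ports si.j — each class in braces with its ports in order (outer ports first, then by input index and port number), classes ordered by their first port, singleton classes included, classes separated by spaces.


{out.1} {out.2} {out.3} {s1.1} {s1.2, s1.3, s2.1, s2.3, s3.1} {s2.2} {s3.2, s3.3}

Reachability decides: close wires over B-identified ports.
stage A: inputs (s3, s2), connectivity {out.1, s2.1, s2.3, s3.1} {out.2} {out.3} {s2.2} {s3.2, s3.3}, out.j its boundary
stage B: inputs (s1, s3, s2), connectivity {out.1} {out.2} {out.3} {s1.1} {s1.2, s1.3, s2.1, s2.3, s3.1} {s2.2} {s3.2, s3.3}, out.j its boundary


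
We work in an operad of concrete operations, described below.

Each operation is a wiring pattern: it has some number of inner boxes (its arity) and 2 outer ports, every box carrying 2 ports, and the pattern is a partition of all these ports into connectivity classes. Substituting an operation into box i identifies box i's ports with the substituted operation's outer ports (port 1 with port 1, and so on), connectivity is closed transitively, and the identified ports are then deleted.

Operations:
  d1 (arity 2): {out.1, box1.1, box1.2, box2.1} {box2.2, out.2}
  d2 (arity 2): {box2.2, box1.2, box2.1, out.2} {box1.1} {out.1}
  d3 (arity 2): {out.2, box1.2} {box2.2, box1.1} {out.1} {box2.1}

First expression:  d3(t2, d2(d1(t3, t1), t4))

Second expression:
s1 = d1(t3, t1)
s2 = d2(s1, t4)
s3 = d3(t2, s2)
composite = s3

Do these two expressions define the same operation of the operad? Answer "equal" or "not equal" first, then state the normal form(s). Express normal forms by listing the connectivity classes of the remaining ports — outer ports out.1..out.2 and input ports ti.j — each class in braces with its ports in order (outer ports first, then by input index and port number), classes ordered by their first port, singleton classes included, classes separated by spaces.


Reducing the first expression gives {out.1} {out.2, t2.2} {t1.1, t3.1, t3.2} {t1.2, t2.1, t4.1, t4.2}
Reducing the second expression gives {out.1} {out.2, t2.2} {t1.1, t3.1, t3.2} {t1.2, t2.1, t4.1, t4.2}
Same normal form: equal.

equal; the common form is {out.1} {out.2, t2.2} {t1.1, t3.1, t3.2} {t1.2, t2.1, t4.1, t4.2}


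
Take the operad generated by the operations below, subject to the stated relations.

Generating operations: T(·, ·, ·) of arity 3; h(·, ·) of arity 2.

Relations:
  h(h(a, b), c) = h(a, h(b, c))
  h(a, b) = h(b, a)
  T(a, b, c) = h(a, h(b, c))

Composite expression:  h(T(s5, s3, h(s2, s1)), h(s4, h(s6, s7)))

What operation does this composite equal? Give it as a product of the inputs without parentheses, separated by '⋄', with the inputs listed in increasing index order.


Key point: h commutes, so take the s-inputs in any fixed order.
h(s2, s1) collapses to s2 ⋄ s1
T(s5, s3, h(s2, s1)) collapses to s5 ⋄ s3 ⋄ s2 ⋄ s1
h(s6, s7) collapses to s6 ⋄ s7
h(s4, h(s6, s7)) collapses to s4 ⋄ s6 ⋄ s7
h(T(s5, s3, h(s2, s1)), h(s4, h(s6, s7))) collapses to s5 ⋄ s3 ⋄ s2 ⋄ s1 ⋄ s4 ⋄ s6 ⋄ s7
rearranged into index order: s1 ⋄ s2 ⋄ s3 ⋄ s4 ⋄ s5 ⋄ s6 ⋄ s7

s1 ⋄ s2 ⋄ s3 ⋄ s4 ⋄ s5 ⋄ s6 ⋄ s7


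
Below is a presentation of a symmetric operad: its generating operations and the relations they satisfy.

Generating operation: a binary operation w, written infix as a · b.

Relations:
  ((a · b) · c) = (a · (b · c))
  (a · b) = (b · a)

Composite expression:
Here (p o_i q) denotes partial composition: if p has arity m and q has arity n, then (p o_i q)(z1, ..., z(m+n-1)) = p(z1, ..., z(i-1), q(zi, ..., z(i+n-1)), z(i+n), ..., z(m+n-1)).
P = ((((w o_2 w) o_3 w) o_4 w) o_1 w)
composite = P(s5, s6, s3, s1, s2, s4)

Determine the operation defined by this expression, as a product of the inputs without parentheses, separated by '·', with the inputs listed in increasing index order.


s1 · s2 · s3 · s4 · s5 · s6

Shape and order are irrelevant to w; the s-input set decides.
(s5 · s6) reduces to s5 · s6
(s2 · s4) reduces to s2 · s4
(s1 · (s2 · s4)) reduces to s1 · s2 · s4
(s3 · (s1 · (s2 · s4))) reduces to s3 · s1 · s2 · s4
((s5 · s6) · (s3 · (s1 · (s2 · s4)))) reduces to s5 · s6 · s3 · s1 · s2 · s4
the factors in increasing index order: s1 · s2 · s3 · s4 · s5 · s6


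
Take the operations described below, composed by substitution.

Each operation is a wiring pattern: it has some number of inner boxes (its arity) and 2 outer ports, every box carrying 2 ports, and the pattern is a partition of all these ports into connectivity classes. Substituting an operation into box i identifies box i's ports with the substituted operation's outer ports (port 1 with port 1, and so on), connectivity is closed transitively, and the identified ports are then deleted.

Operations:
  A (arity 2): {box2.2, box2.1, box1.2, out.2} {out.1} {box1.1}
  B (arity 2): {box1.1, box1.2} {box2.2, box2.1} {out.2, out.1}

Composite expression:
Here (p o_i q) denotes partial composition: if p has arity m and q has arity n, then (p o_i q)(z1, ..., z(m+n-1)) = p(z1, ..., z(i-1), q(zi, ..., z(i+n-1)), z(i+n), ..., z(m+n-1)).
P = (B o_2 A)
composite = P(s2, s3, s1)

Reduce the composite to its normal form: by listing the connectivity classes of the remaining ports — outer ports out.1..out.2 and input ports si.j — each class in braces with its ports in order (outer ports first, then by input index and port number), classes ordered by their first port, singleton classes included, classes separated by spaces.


{out.1, out.2} {s1.1, s1.2, s3.2} {s2.1, s2.2} {s3.1}

After gluing at B, chains via deleted ports link the s-ports.
composing A on (s3, s1), with out.j its own outer ports: {out.1} {out.2, s1.1, s1.2, s3.2} {s3.1}
composing B on (s2, s3, s1), with out.j its own outer ports: {out.1, out.2} {s1.1, s1.2, s3.2} {s2.1, s2.2} {s3.1}


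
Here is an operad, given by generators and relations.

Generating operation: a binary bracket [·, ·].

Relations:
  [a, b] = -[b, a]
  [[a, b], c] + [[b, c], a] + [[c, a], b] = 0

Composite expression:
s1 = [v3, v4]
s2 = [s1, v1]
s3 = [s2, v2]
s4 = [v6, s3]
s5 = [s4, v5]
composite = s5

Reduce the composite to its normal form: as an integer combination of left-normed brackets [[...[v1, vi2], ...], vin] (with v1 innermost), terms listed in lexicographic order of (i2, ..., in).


[[[[[v1, v3], v4], v2], v6], v5] - [[[[[v1, v4], v3], v2], v6], v5]


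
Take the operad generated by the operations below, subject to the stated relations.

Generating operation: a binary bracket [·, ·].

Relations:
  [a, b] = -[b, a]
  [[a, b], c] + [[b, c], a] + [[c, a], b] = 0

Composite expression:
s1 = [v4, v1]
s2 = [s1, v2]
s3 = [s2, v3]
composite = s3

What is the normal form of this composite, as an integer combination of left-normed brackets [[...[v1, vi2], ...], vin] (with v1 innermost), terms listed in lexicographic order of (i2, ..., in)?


-[[[v1, v4], v2], v3]

Expand each bracket as ab - ba; the v1-initial words give the coefficients.
Composite bracket: [[[v4, v1], v2], v3]
Applying ab - ba throughout gives 8 signed words (2^3 = 8).
Keep just the words that open with v1:
  word v1v4v2v3 has sign -1, contributing -[[[v1, v4], v2], v3]


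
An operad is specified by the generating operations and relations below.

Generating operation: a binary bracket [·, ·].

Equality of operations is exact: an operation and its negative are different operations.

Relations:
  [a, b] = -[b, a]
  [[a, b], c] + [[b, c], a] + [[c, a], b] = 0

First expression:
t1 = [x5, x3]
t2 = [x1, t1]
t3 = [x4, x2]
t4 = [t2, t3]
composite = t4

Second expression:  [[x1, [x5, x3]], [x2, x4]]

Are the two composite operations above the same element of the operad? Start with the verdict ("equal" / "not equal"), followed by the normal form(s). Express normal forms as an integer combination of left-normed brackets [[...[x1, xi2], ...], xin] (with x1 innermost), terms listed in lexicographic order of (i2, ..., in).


The first expression, normalized: [[[[x1, x3], x5], x2], x4] - [[[[x1, x3], x5], x4], x2] - [[[[x1, x5], x3], x2], x4] + [[[[x1, x5], x3], x4], x2]
The second expression, normalized: -[[[[x1, x3], x5], x2], x4] + [[[[x1, x3], x5], x4], x2] + [[[[x1, x5], x3], x2], x4] - [[[[x1, x5], x3], x4], x2]
The normal forms differ: not equal.

not equal: they reduce to [[[[x1, x3], x5], x2], x4] - [[[[x1, x3], x5], x4], x2] - [[[[x1, x5], x3], x2], x4] + [[[[x1, x5], x3], x4], x2] and -[[[[x1, x3], x5], x2], x4] + [[[[x1, x3], x5], x4], x2] + [[[[x1, x5], x3], x2], x4] - [[[[x1, x5], x3], x4], x2]


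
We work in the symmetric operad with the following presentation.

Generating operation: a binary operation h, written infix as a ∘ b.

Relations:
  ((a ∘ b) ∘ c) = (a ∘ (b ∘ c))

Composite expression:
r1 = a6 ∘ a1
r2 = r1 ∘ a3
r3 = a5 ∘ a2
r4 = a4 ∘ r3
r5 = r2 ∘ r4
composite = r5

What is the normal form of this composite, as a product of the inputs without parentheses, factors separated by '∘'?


a6 ∘ a1 ∘ a3 ∘ a4 ∘ a5 ∘ a2

Associativity of h dissolves the nesting; only the a-input order survives.
(a6 ∘ a1) unparenthesizes to a6 ∘ a1
((a6 ∘ a1) ∘ a3) unparenthesizes to a6 ∘ a1 ∘ a3
(a5 ∘ a2) unparenthesizes to a5 ∘ a2
(a4 ∘ (a5 ∘ a2)) unparenthesizes to a4 ∘ a5 ∘ a2
(((a6 ∘ a1) ∘ a3) ∘ (a4 ∘ (a5 ∘ a2))) unparenthesizes to a6 ∘ a1 ∘ a3 ∘ a4 ∘ a5 ∘ a2


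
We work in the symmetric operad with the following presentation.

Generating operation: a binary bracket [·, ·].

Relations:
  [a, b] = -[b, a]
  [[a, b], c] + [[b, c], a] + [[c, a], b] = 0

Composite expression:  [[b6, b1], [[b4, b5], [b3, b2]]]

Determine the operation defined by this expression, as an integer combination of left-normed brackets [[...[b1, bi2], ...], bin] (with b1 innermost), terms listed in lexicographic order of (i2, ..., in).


-[[[[[b1, b6], b2], b3], b4], b5] + [[[[[b1, b6], b2], b3], b5], b4] + [[[[[b1, b6], b3], b2], b4], b5] - [[[[[b1, b6], b3], b2], b5], b4] + [[[[[b1, b6], b4], b5], b2], b3] - [[[[[b1, b6], b4], b5], b3], b2] - [[[[[b1, b6], b5], b4], b2], b3] + [[[[[b1, b6], b5], b4], b3], b2]

Skip Jacobi rewriting: expand, keep b1-initial words, read off terms.
Composite bracket: [[b6, b1], [[b4, b5], [b3, b2]]]
The bracket unfolds into 32 signed words via [a, b] = ab - ba (2^5 = 32).
Only words starting with b1 matter:
  from b1b6b2b3b4b5, sign -1: term -[[[[[b1, b6], b2], b3], b4], b5]
  from b1b6b2b3b5b4, sign +1: term +[[[[[b1, b6], b2], b3], b5], b4]
  from b1b6b3b2b4b5, sign +1: term +[[[[[b1, b6], b3], b2], b4], b5]
  from b1b6b3b2b5b4, sign -1: term -[[[[[b1, b6], b3], b2], b5], b4]
  from b1b6b4b5b2b3, sign +1: term +[[[[[b1, b6], b4], b5], b2], b3]
  from b1b6b4b5b3b2, sign -1: term -[[[[[b1, b6], b4], b5], b3], b2]
  from b1b6b5b4b2b3, sign -1: term -[[[[[b1, b6], b5], b4], b2], b3]
  from b1b6b5b4b3b2, sign +1: term +[[[[[b1, b6], b5], b4], b3], b2]


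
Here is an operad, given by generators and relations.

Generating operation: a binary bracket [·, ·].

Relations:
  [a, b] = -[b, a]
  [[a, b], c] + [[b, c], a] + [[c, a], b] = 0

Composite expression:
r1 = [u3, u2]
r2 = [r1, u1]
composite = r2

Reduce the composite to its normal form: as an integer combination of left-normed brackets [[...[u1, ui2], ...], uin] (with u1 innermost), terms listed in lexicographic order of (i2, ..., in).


[[u1, u2], u3] - [[u1, u3], u2]


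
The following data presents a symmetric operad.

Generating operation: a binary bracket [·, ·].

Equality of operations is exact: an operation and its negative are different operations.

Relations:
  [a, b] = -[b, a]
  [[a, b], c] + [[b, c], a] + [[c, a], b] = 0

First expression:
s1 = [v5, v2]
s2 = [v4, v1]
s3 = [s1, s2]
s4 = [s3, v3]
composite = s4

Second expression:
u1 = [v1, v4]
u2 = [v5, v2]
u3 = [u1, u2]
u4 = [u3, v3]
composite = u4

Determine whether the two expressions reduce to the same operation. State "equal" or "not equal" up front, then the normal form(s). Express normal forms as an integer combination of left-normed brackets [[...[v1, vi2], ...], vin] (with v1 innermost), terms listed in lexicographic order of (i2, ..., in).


equal; the common form is -[[[[v1, v4], v2], v5], v3] + [[[[v1, v4], v5], v2], v3]

The first composite normalizes to -[[[[v1, v4], v2], v5], v3] + [[[[v1, v4], v5], v2], v3]
The second composite normalizes to -[[[[v1, v4], v2], v5], v3] + [[[[v1, v4], v5], v2], v3]
Identical normal forms: equal.


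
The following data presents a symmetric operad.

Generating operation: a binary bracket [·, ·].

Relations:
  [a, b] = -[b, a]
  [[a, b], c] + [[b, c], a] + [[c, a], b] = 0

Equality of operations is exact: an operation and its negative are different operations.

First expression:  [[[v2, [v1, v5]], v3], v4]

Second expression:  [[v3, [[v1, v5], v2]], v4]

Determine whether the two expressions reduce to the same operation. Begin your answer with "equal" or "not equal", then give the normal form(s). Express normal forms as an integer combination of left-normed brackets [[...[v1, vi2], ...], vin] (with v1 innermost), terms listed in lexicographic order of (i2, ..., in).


equal; the common form is -[[[[v1, v5], v2], v3], v4]

The first composite normalizes to -[[[[v1, v5], v2], v3], v4]
The second composite normalizes to -[[[[v1, v5], v2], v3], v4]
Identical normal forms: equal.


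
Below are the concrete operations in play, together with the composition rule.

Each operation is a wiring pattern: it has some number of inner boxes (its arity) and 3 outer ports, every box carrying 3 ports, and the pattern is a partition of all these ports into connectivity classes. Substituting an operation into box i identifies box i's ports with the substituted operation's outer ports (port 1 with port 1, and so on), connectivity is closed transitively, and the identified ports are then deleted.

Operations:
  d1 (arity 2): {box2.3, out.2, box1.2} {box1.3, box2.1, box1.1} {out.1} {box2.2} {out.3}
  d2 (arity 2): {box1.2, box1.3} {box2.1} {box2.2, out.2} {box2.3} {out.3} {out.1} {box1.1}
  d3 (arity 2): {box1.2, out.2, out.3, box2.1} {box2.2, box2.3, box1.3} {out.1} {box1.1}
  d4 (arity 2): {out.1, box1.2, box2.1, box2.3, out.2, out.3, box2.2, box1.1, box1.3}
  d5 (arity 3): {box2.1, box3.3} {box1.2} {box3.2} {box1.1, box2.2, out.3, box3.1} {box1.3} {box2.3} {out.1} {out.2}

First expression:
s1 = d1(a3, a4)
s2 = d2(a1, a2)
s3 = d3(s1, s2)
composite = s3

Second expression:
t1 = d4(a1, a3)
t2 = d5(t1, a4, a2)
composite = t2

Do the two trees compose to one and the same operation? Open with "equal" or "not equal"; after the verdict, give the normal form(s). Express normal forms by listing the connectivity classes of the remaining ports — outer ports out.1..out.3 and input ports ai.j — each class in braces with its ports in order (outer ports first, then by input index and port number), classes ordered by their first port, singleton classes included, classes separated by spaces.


The first expression, normalized: {out.1} {out.2, out.3, a3.2, a4.3} {a1.1} {a1.2, a1.3} {a2.1} {a2.2} {a2.3} {a3.1, a3.3, a4.1} {a4.2}
The second expression, normalized: {out.1} {out.2} {out.3, a1.1, a1.2, a1.3, a2.1, a3.1, a3.2, a3.3, a4.2} {a2.2} {a2.3, a4.1} {a4.3}
They disagree, so not equal.

not equal; first: {out.1} {out.2, out.3, a3.2, a4.3} {a1.1} {a1.2, a1.3} {a2.1} {a2.2} {a2.3} {a3.1, a3.3, a4.1} {a4.2}; second: {out.1} {out.2} {out.3, a1.1, a1.2, a1.3, a2.1, a3.1, a3.2, a3.3, a4.2} {a2.2} {a2.3, a4.1} {a4.3}


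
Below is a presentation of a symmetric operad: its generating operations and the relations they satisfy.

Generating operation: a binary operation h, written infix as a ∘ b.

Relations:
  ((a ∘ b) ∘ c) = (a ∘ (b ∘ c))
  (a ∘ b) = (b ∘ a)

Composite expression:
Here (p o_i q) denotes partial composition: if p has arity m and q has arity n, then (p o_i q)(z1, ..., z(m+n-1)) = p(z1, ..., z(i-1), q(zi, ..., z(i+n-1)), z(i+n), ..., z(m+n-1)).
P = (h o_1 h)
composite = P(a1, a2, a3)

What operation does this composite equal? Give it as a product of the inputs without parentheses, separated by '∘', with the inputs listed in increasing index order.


a1 ∘ a2 ∘ a3

With h associative and commutative, the a-input set is all that matters.
(a1 ∘ a2) collapses to a1 ∘ a2
((a1 ∘ a2) ∘ a3) collapses to a1 ∘ a2 ∘ a3
sorting the factors by input index: a1 ∘ a2 ∘ a3


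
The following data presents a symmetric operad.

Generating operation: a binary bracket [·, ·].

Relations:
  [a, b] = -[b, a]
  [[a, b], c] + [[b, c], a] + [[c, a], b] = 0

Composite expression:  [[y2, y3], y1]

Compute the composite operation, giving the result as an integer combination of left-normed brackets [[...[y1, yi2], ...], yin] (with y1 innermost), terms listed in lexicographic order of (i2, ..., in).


Antisymmetry and Jacobi reduce to y1-anchored left-normed brackets.
Composite bracket: [[y2, y3], y1]
Applying ab - ba throughout gives 4 signed words (2^2 = 4).
Only words starting with y1 matter:
  y1y2y3 (sign -1) contributes -[[y1, y2], y3]
  y1y3y2 (sign +1) contributes +[[y1, y3], y2]

-[[y1, y2], y3] + [[y1, y3], y2]


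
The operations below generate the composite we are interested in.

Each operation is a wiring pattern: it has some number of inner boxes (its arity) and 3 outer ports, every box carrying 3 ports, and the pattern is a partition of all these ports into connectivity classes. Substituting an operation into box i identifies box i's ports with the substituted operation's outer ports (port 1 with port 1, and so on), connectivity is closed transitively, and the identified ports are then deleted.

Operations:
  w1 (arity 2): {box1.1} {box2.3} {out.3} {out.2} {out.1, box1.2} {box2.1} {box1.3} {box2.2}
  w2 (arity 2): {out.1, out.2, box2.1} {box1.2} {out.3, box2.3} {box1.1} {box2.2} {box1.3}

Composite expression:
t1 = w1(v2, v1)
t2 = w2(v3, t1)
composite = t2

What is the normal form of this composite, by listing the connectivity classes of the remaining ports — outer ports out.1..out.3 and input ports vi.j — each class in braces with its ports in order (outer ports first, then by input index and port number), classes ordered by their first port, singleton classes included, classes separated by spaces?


{out.1, out.2, v2.2} {out.3} {v1.1} {v1.2} {v1.3} {v2.1} {v2.3} {v3.1} {v3.2} {v3.3}

Treat the ports identified at w2 as solder joints: merge, then drop.
after w1, the pattern on (v2, v1) reads {out.1, v2.2} {out.2} {out.3} {v1.1} {v1.2} {v1.3} {v2.1} {v2.3} (out.j = its outer ports)
after w2, the pattern on (v3, v2, v1) reads {out.1, out.2, v2.2} {out.3} {v1.1} {v1.2} {v1.3} {v2.1} {v2.3} {v3.1} {v3.2} {v3.3} (out.j = its outer ports)


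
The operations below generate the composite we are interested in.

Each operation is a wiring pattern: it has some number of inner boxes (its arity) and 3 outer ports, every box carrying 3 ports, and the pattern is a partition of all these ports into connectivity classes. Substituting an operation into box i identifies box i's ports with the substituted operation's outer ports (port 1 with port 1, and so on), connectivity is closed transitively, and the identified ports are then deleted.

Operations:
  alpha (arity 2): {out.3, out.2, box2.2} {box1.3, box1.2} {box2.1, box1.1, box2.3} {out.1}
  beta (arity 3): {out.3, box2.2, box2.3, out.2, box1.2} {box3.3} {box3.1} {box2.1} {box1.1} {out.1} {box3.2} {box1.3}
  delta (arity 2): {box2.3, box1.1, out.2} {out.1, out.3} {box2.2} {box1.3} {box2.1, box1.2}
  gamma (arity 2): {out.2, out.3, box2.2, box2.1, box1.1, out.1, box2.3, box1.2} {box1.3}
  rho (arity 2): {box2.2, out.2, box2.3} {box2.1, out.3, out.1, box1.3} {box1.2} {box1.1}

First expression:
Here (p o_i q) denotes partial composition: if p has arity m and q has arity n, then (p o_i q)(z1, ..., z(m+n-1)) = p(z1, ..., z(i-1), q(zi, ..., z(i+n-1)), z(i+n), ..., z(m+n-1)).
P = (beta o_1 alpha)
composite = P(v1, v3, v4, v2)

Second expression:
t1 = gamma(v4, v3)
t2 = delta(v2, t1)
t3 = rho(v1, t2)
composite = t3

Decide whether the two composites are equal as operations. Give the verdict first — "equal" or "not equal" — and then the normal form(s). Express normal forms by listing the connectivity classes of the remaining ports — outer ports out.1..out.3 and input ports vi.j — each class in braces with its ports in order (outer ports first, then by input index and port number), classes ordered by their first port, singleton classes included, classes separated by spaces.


not equal — first {out.1} {out.2, out.3, v3.2, v4.2, v4.3} {v1.1, v3.1, v3.3} {v1.2, v1.3} {v2.1} {v2.2} {v2.3} {v4.1}, second {out.1, out.2, out.3, v1.3, v2.1, v2.2, v3.1, v3.2, v3.3, v4.1, v4.2} {v1.1} {v1.2} {v2.3} {v4.3}


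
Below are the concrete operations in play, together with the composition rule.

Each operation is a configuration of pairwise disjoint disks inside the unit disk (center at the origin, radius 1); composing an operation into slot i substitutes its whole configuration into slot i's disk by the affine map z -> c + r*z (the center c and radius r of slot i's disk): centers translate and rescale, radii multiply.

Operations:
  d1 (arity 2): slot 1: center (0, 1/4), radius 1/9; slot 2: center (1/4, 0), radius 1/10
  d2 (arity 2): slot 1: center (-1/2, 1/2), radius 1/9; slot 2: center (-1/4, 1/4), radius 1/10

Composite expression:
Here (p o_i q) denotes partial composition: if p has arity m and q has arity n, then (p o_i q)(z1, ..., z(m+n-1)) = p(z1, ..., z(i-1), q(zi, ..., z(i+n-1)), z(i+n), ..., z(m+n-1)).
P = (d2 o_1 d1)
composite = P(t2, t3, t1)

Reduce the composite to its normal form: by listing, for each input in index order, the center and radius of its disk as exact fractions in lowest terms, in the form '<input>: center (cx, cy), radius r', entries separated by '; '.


t1: center (-1/4, 1/4), radius 1/10; t2: center (-1/2, 19/36), radius 1/81; t3: center (-17/36, 1/2), radius 1/90

Below d2, radii multiply path by path; the t-disk centers shift.
input t2: applying the 2 nested substitutions gives center (-1/2, 19/36), radius 1/81
input t3: applying the 2 nested substitutions gives center (-17/36, 1/2), radius 1/90
input t1: applying the 1 nested substitution gives center (-1/4, 1/4), radius 1/10


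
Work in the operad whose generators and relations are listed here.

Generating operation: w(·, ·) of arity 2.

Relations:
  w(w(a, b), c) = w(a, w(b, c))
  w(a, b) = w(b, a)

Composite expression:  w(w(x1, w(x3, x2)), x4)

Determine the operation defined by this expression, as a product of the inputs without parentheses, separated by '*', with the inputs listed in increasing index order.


Key point: w commutes, so take the x-inputs in any fixed order.
w(x3, x2) linearizes to x3 * x2
w(x1, w(x3, x2)) linearizes to x1 * x3 * x2
w(w(x1, w(x3, x2)), x4) linearizes to x1 * x3 * x2 * x4
reordering the factors by index: x1 * x2 * x3 * x4

x1 * x2 * x3 * x4


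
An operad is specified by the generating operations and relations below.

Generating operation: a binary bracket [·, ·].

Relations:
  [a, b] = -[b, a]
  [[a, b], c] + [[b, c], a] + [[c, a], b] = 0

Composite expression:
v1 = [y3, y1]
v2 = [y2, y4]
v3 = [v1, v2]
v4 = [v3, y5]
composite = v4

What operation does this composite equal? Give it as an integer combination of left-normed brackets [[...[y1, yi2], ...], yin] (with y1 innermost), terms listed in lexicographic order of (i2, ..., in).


-[[[[y1, y3], y2], y4], y5] + [[[[y1, y3], y4], y2], y5]

In the tensor algebra, words opening y1 carry the y1-anchored form.
Composite bracket: [[[y3, y1], [y2, y4]], y5]
Full expansion: 16 signed words from ab - ba (2^4 = 16).
Only words starting with y1 matter:
  sign of y1y3y2y4y5 is -1, so it contributes -[[[[y1, y3], y2], y4], y5]
  sign of y1y3y4y2y5 is +1, so it contributes +[[[[y1, y3], y4], y2], y5]


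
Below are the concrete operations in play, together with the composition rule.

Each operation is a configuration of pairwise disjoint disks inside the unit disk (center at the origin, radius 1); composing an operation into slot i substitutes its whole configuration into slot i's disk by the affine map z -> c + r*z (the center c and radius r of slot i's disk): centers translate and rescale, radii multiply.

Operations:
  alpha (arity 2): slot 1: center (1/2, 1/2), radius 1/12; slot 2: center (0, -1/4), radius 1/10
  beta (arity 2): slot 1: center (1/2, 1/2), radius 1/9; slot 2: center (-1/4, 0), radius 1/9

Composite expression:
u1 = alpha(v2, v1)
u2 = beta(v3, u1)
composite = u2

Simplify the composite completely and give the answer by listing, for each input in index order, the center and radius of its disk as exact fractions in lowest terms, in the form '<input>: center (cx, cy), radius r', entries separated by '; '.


v1: center (-1/4, -1/36), radius 1/90; v2: center (-7/36, 1/18), radius 1/108; v3: center (1/2, 1/2), radius 1/9


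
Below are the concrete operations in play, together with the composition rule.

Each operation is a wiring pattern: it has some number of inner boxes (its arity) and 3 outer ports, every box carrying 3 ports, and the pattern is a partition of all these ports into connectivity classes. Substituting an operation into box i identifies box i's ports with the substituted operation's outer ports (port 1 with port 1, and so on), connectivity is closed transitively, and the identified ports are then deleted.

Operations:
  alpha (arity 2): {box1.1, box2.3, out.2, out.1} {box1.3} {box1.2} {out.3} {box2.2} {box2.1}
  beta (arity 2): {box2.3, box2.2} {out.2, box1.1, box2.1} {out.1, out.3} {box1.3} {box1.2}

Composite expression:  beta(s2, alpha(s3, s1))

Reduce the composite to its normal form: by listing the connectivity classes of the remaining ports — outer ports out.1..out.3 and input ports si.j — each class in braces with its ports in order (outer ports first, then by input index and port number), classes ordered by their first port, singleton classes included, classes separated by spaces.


Connectivity passes through glued beta-boundaries; trace each wire chain.
through alpha, on inputs (s3, s1): {out.1, out.2, s1.3, s3.1} {out.3} {s1.1} {s1.2} {s3.2} {s3.3} (out.j = stage outer ports)
through beta, on inputs (s2, s3, s1): {out.1, out.3} {out.2, s1.3, s2.1, s3.1} {s1.1} {s1.2} {s2.2} {s2.3} {s3.2} {s3.3} (out.j = stage outer ports)

{out.1, out.3} {out.2, s1.3, s2.1, s3.1} {s1.1} {s1.2} {s2.2} {s2.3} {s3.2} {s3.3}


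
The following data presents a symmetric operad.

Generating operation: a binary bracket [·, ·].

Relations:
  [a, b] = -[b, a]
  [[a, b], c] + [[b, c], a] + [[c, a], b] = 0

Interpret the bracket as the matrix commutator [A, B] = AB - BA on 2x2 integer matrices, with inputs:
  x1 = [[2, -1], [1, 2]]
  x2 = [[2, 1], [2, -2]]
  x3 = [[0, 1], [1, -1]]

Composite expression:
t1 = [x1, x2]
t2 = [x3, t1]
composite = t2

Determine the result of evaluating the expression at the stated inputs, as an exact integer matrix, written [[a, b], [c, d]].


[[0, 10], [-10, 0]]

[x1, x2] = [[-3, 4], [4, 3]]
[x3, [x1, x2]] = [[0, 10], [-10, 0]]


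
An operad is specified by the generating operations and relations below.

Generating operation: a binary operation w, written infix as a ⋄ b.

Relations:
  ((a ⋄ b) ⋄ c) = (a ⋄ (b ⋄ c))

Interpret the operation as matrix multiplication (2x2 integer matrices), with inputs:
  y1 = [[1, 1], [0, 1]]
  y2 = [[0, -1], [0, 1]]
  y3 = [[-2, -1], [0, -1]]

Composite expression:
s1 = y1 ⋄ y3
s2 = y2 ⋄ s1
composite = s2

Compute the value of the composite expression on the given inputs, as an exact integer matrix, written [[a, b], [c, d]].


[[0, 1], [0, -1]]

(y1 ⋄ y3) = [[-2, -2], [0, -1]]
(y2 ⋄ (y1 ⋄ y3)) = [[0, 1], [0, -1]]


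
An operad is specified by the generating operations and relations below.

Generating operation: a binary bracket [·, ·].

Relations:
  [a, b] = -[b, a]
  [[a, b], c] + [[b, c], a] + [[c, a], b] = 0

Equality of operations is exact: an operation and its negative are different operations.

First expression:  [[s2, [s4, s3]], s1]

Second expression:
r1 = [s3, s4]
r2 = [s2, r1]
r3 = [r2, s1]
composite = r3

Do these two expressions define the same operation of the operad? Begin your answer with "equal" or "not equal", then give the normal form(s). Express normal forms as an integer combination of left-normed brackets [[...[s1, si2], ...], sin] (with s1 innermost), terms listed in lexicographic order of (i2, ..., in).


not equal — first [[[s1, s2], s3], s4] - [[[s1, s2], s4], s3] - [[[s1, s3], s4], s2] + [[[s1, s4], s3], s2], second -[[[s1, s2], s3], s4] + [[[s1, s2], s4], s3] + [[[s1, s3], s4], s2] - [[[s1, s4], s3], s2]

In normal form, the first expression is [[[s1, s2], s3], s4] - [[[s1, s2], s4], s3] - [[[s1, s3], s4], s2] + [[[s1, s4], s3], s2]
In normal form, the second expression is -[[[s1, s2], s3], s4] + [[[s1, s2], s4], s3] + [[[s1, s3], s4], s2] - [[[s1, s4], s3], s2]
The forms do not match — not equal.
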